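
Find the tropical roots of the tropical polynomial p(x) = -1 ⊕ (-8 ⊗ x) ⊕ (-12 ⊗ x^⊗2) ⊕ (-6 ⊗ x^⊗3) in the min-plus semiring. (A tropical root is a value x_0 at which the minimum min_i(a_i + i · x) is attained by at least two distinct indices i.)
Roots: {-6, 4, 7}

Each tropical root is a break point of the lower envelope of the lines y = a_i + i · x (there are 4 lines, with slopes 0, 1, ..., 3). Only the lines that attain the minimum somewhere contribute to roots; other lines are dominated. Here the surviving (envelope) indices are i = 3, i = 2, i = 1, i = 0.
Intersections between consecutive envelope lines give the roots: for adjacent envelope indices i < j the intersection is x = (a_i − a_j) / (j − i). Reading off the sorted break points: {-6, 4, 7}.
Verification: at each break x_0, at least two indices attain the minimum of min_i(a_i + i · x_0).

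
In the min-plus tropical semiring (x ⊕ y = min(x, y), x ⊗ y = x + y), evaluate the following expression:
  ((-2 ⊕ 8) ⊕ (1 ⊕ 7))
((-2 ⊕ 8) ⊕ (1 ⊕ 7)) = -2

Expand innermost to outermost. Recall ⊕ takes the minimum of its arguments and ⊗ takes their sum. Working out the expression ((-2 ⊕ 8) ⊕ (1 ⊕ 7)) gives -2.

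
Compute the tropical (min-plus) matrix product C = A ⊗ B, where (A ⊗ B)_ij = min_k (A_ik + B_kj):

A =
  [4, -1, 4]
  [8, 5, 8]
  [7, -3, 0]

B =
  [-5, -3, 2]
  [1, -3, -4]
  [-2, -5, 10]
A ⊗ B =
  [-1, -4, -5]
  [3, 2, 1]
  [-2, -6, -7]

Apply the min-plus product entry-by-entry:
  C[0][0] = min over k of (A[0][0] + B[0][0] = 4 + -5 = -1, A[0][1] + B[1][0] = -1 + 1 = 0, A[0][2] + B[2][0] = 4 + -2 = 2) = -1 (attained at k = 0)
  C[0][1] = min over k of (A[0][0] + B[0][1] = 4 + -3 = 1, A[0][1] + B[1][1] = -1 + -3 = -4, A[0][2] + B[2][1] = 4 + -5 = -1) = -4 (attained at k = 1)
  C[0][2] = min over k of (A[0][0] + B[0][2] = 4 + 2 = 6, A[0][1] + B[1][2] = -1 + -4 = -5, A[0][2] + B[2][2] = 4 + 10 = 14) = -5 (attained at k = 1)
  C[1][0] = min over k of (A[1][0] + B[0][0] = 8 + -5 = 3, A[1][1] + B[1][0] = 5 + 1 = 6, A[1][2] + B[2][0] = 8 + -2 = 6) = 3 (attained at k = 0)
  C[1][1] = min over k of (A[1][0] + B[0][1] = 8 + -3 = 5, A[1][1] + B[1][1] = 5 + -3 = 2, A[1][2] + B[2][1] = 8 + -5 = 3) = 2 (attained at k = 1)
  C[1][2] = min over k of (A[1][0] + B[0][2] = 8 + 2 = 10, A[1][1] + B[1][2] = 5 + -4 = 1, A[1][2] + B[2][2] = 8 + 10 = 18) = 1 (attained at k = 1)
  C[2][0] = min over k of (A[2][0] + B[0][0] = 7 + -5 = 2, A[2][1] + B[1][0] = -3 + 1 = -2, A[2][2] + B[2][0] = 0 + -2 = -2) = -2 (attained at k = 1)
  C[2][1] = min over k of (A[2][0] + B[0][1] = 7 + -3 = 4, A[2][1] + B[1][1] = -3 + -3 = -6, A[2][2] + B[2][1] = 0 + -5 = -5) = -6 (attained at k = 1)
  C[2][2] = min over k of (A[2][0] + B[0][2] = 7 + 2 = 9, A[2][1] + B[1][2] = -3 + -4 = -7, A[2][2] + B[2][2] = 0 + 10 = 10) = -7 (attained at k = 1)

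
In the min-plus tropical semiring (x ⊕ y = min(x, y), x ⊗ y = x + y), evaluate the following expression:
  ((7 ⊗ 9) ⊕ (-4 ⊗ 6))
((7 ⊗ 9) ⊕ (-4 ⊗ 6)) = 2

Expand innermost to outermost. Recall ⊕ takes the minimum of its arguments and ⊗ takes their sum. Working out the expression ((7 ⊗ 9) ⊕ (-4 ⊗ 6)) gives 2.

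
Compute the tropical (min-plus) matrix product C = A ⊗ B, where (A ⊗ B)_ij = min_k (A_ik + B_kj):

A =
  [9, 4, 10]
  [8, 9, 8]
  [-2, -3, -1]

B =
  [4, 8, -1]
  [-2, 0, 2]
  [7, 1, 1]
A ⊗ B =
  [2, 4, 6]
  [7, 9, 7]
  [-5, -3, -3]

Apply the min-plus product entry-by-entry:
  C[0][0] = min over k of (A[0][0] + B[0][0] = 9 + 4 = 13, A[0][1] + B[1][0] = 4 + -2 = 2, A[0][2] + B[2][0] = 10 + 7 = 17) = 2 (attained at k = 1)
  C[0][1] = min over k of (A[0][0] + B[0][1] = 9 + 8 = 17, A[0][1] + B[1][1] = 4 + 0 = 4, A[0][2] + B[2][1] = 10 + 1 = 11) = 4 (attained at k = 1)
  C[0][2] = min over k of (A[0][0] + B[0][2] = 9 + -1 = 8, A[0][1] + B[1][2] = 4 + 2 = 6, A[0][2] + B[2][2] = 10 + 1 = 11) = 6 (attained at k = 1)
  C[1][0] = min over k of (A[1][0] + B[0][0] = 8 + 4 = 12, A[1][1] + B[1][0] = 9 + -2 = 7, A[1][2] + B[2][0] = 8 + 7 = 15) = 7 (attained at k = 1)
  C[1][1] = min over k of (A[1][0] + B[0][1] = 8 + 8 = 16, A[1][1] + B[1][1] = 9 + 0 = 9, A[1][2] + B[2][1] = 8 + 1 = 9) = 9 (attained at k = 1)
  C[1][2] = min over k of (A[1][0] + B[0][2] = 8 + -1 = 7, A[1][1] + B[1][2] = 9 + 2 = 11, A[1][2] + B[2][2] = 8 + 1 = 9) = 7 (attained at k = 0)
  C[2][0] = min over k of (A[2][0] + B[0][0] = -2 + 4 = 2, A[2][1] + B[1][0] = -3 + -2 = -5, A[2][2] + B[2][0] = -1 + 7 = 6) = -5 (attained at k = 1)
  C[2][1] = min over k of (A[2][0] + B[0][1] = -2 + 8 = 6, A[2][1] + B[1][1] = -3 + 0 = -3, A[2][2] + B[2][1] = -1 + 1 = 0) = -3 (attained at k = 1)
  C[2][2] = min over k of (A[2][0] + B[0][2] = -2 + -1 = -3, A[2][1] + B[1][2] = -3 + 2 = -1, A[2][2] + B[2][2] = -1 + 1 = 0) = -3 (attained at k = 0)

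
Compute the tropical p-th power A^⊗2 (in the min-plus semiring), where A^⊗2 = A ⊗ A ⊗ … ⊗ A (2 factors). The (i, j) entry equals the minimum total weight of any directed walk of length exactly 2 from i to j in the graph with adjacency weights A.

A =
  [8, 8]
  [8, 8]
A^⊗2 =
  [16, 16]
  [16, 16]

Each entry (A^⊗2)_ij equals the minimum over all length-2 walks i = v_0 → v_1 → … → v_2 = j of Σ_t A[v_t][v_{t+1}]. For example, for (i, j) = (0, 1) we minimise over 2 possible intermediate vertex sequences; the minimum is 16, attained along the walk 0 → 0 → 1.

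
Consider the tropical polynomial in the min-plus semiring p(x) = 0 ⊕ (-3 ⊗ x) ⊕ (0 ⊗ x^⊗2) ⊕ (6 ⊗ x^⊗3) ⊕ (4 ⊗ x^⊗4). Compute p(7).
p(7) = 0

A tropical monomial a ⊗ x^⊗i evaluates to a + i · x. Evaluating each term at x = 7:
  Term 0 contributes 0 + 0 · 7 = 0
  Term 1 contributes -3 + 1 · 7 = 4
  Term 2 contributes 0 + 2 · 7 = 14
  Term 3 contributes 6 + 3 · 7 = 27
  Term 4 contributes 4 + 4 · 7 = 32
p(7) = ⊕ of these = min[0, 4, 14, 27, 32] = 0.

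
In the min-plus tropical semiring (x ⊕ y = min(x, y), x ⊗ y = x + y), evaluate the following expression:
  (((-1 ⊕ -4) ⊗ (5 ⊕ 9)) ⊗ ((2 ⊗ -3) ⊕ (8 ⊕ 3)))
(((-1 ⊕ -4) ⊗ (5 ⊕ 9)) ⊗ ((2 ⊗ -3) ⊕ (8 ⊕ 3))) = 0

Expand innermost to outermost. Recall ⊕ takes the minimum of its arguments and ⊗ takes their sum. Working out the expression (((-1 ⊕ -4) ⊗ (5 ⊕ 9)) ⊗ ((2 ⊗ -3) ⊕ (8 ⊕ 3))) gives 0.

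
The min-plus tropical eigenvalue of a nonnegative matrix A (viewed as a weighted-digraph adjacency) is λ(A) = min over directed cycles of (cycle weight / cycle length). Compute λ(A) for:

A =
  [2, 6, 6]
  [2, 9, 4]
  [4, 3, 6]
λ(A) = 2

Enumerate directed cycles and compute their means (weight / length). Sample:
  cycle 0 → 0: weight = 2, length = 1, mean = 2/1 ≈ 2.000
  cycle 1 → 1: weight = 9, length = 1, mean = 9/1 ≈ 9.000
  cycle 2 → 2: weight = 6, length = 1, mean = 6/1 ≈ 6.000
  cycle 0 → 1 → 0: weight = 8, length = 2, mean = 8/2 ≈ 4.000
  cycle 0 → 2 → 0: weight = 10, length = 2, mean = 10/2 ≈ 5.000
  cycle 1 → 0 → 1: weight = 8, length = 2, mean = 8/2 ≈ 4.000
Minimum mean = 2.000, attained e.g. along the cycle 0 → 0 with weight 2 and length 1. So λ(A) = 2/1 = 2.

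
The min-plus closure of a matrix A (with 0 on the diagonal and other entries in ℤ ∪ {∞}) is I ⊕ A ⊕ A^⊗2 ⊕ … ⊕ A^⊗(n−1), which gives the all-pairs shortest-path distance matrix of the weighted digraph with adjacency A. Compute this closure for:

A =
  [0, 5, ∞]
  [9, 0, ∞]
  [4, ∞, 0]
Closure =
  [0, 5, ∞]
  [9, 0, ∞]
  [4, 9, 0]

This is the Floyd-Warshall all-pairs shortest-path computation. For each intermediate vertex k = 0, 1, …, 2, update dist[i][j] ← min(dist[i][j], dist[i][k] + dist[k][j]). The final matrix gives, for each (i, j), the minimum total weight of any directed path from i to j (possibly empty when i = j).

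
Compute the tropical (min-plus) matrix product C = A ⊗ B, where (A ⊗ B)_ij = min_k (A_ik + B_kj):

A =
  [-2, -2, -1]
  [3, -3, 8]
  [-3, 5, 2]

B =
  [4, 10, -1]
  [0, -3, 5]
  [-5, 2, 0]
A ⊗ B =
  [-6, -5, -3]
  [-3, -6, 2]
  [-3, 2, -4]

Apply the min-plus product entry-by-entry:
  C[0][0] = min over k of (A[0][0] + B[0][0] = -2 + 4 = 2, A[0][1] + B[1][0] = -2 + 0 = -2, A[0][2] + B[2][0] = -1 + -5 = -6) = -6 (attained at k = 2)
  C[0][1] = min over k of (A[0][0] + B[0][1] = -2 + 10 = 8, A[0][1] + B[1][1] = -2 + -3 = -5, A[0][2] + B[2][1] = -1 + 2 = 1) = -5 (attained at k = 1)
  C[0][2] = min over k of (A[0][0] + B[0][2] = -2 + -1 = -3, A[0][1] + B[1][2] = -2 + 5 = 3, A[0][2] + B[2][2] = -1 + 0 = -1) = -3 (attained at k = 0)
  C[1][0] = min over k of (A[1][0] + B[0][0] = 3 + 4 = 7, A[1][1] + B[1][0] = -3 + 0 = -3, A[1][2] + B[2][0] = 8 + -5 = 3) = -3 (attained at k = 1)
  C[1][1] = min over k of (A[1][0] + B[0][1] = 3 + 10 = 13, A[1][1] + B[1][1] = -3 + -3 = -6, A[1][2] + B[2][1] = 8 + 2 = 10) = -6 (attained at k = 1)
  C[1][2] = min over k of (A[1][0] + B[0][2] = 3 + -1 = 2, A[1][1] + B[1][2] = -3 + 5 = 2, A[1][2] + B[2][2] = 8 + 0 = 8) = 2 (attained at k = 0)
  C[2][0] = min over k of (A[2][0] + B[0][0] = -3 + 4 = 1, A[2][1] + B[1][0] = 5 + 0 = 5, A[2][2] + B[2][0] = 2 + -5 = -3) = -3 (attained at k = 2)
  C[2][1] = min over k of (A[2][0] + B[0][1] = -3 + 10 = 7, A[2][1] + B[1][1] = 5 + -3 = 2, A[2][2] + B[2][1] = 2 + 2 = 4) = 2 (attained at k = 1)
  C[2][2] = min over k of (A[2][0] + B[0][2] = -3 + -1 = -4, A[2][1] + B[1][2] = 5 + 5 = 10, A[2][2] + B[2][2] = 2 + 0 = 2) = -4 (attained at k = 0)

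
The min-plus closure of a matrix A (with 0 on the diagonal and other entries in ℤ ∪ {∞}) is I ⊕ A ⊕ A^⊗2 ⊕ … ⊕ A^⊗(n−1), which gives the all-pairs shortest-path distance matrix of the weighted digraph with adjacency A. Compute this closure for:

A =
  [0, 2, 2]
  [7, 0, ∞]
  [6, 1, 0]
Closure =
  [0, 2, 2]
  [7, 0, 9]
  [6, 1, 0]

This is the Floyd-Warshall all-pairs shortest-path computation. For each intermediate vertex k = 0, 1, …, 2, update dist[i][j] ← min(dist[i][j], dist[i][k] + dist[k][j]). The final matrix gives, for each (i, j), the minimum total weight of any directed path from i to j (possibly empty when i = j).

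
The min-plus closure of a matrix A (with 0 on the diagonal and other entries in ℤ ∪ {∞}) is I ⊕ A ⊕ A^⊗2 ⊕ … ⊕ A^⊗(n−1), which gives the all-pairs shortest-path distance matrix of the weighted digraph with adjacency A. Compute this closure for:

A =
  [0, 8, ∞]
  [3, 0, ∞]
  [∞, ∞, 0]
Closure =
  [0, 8, ∞]
  [3, 0, ∞]
  [∞, ∞, 0]

This is the Floyd-Warshall all-pairs shortest-path computation. For each intermediate vertex k = 0, 1, …, 2, update dist[i][j] ← min(dist[i][j], dist[i][k] + dist[k][j]). The final matrix gives, for each (i, j), the minimum total weight of any directed path from i to j (possibly empty when i = j).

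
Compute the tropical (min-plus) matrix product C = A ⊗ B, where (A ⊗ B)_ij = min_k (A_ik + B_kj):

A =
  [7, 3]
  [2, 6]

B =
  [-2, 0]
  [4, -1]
A ⊗ B =
  [5, 2]
  [0, 2]

Apply the min-plus product entry-by-entry:
  C[0][0] = min over k of (A[0][0] + B[0][0] = 7 + -2 = 5, A[0][1] + B[1][0] = 3 + 4 = 7) = 5 (attained at k = 0)
  C[0][1] = min over k of (A[0][0] + B[0][1] = 7 + 0 = 7, A[0][1] + B[1][1] = 3 + -1 = 2) = 2 (attained at k = 1)
  C[1][0] = min over k of (A[1][0] + B[0][0] = 2 + -2 = 0, A[1][1] + B[1][0] = 6 + 4 = 10) = 0 (attained at k = 0)
  C[1][1] = min over k of (A[1][0] + B[0][1] = 2 + 0 = 2, A[1][1] + B[1][1] = 6 + -1 = 5) = 2 (attained at k = 0)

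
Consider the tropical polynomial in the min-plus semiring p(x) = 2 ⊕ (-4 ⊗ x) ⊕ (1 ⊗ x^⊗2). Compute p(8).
p(8) = 2

A tropical monomial a ⊗ x^⊗i evaluates to a + i · x. Evaluating each term at x = 8:
  Term 0 contributes 2 + 0 · 8 = 2
  Term 1 contributes -4 + 1 · 8 = 4
  Term 2 contributes 1 + 2 · 8 = 17
p(8) = ⊕ of these = min[2, 4, 17] = 2.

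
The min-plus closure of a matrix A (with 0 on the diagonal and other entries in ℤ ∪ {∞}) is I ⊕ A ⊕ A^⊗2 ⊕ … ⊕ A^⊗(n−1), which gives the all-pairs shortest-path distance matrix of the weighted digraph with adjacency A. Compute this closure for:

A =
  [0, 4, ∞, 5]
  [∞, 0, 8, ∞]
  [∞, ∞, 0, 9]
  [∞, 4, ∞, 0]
Closure =
  [0, 4, 12, 5]
  [∞, 0, 8, 17]
  [∞, 13, 0, 9]
  [∞, 4, 12, 0]

This is the Floyd-Warshall all-pairs shortest-path computation. For each intermediate vertex k = 0, 1, …, 3, update dist[i][j] ← min(dist[i][j], dist[i][k] + dist[k][j]). The final matrix gives, for each (i, j), the minimum total weight of any directed path from i to j (possibly empty when i = j).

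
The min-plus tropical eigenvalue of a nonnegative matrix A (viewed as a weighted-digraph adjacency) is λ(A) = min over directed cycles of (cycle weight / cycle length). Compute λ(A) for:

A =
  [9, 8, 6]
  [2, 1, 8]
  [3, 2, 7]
λ(A) = 1

Enumerate directed cycles and compute their means (weight / length). Sample:
  cycle 0 → 0: weight = 9, length = 1, mean = 9/1 ≈ 9.000
  cycle 1 → 1: weight = 1, length = 1, mean = 1/1 ≈ 1.000
  cycle 2 → 2: weight = 7, length = 1, mean = 7/1 ≈ 7.000
  cycle 0 → 1 → 0: weight = 10, length = 2, mean = 10/2 ≈ 5.000
  cycle 0 → 2 → 0: weight = 9, length = 2, mean = 9/2 ≈ 4.500
  cycle 1 → 0 → 1: weight = 10, length = 2, mean = 10/2 ≈ 5.000
Minimum mean = 1.000, attained e.g. along the cycle 1 → 1 with weight 1 and length 1. So λ(A) = 1/1 = 1.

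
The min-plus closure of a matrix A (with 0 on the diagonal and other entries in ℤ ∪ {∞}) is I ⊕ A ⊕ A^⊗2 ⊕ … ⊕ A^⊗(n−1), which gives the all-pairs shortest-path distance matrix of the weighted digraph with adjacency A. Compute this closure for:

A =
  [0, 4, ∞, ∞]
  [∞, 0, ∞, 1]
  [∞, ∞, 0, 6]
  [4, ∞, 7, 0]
Closure =
  [0, 4, 12, 5]
  [5, 0, 8, 1]
  [10, 14, 0, 6]
  [4, 8, 7, 0]

This is the Floyd-Warshall all-pairs shortest-path computation. For each intermediate vertex k = 0, 1, …, 3, update dist[i][j] ← min(dist[i][j], dist[i][k] + dist[k][j]). The final matrix gives, for each (i, j), the minimum total weight of any directed path from i to j (possibly empty when i = j).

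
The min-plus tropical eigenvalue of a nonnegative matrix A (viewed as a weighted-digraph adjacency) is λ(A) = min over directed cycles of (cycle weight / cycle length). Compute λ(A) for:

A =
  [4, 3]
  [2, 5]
λ(A) = 5/2

Enumerate directed cycles and compute their means (weight / length). Sample:
  cycle 0 → 0: weight = 4, length = 1, mean = 4/1 ≈ 4.000
  cycle 1 → 1: weight = 5, length = 1, mean = 5/1 ≈ 5.000
  cycle 0 → 1 → 0: weight = 5, length = 2, mean = 5/2 ≈ 2.500
  cycle 1 → 0 → 1: weight = 5, length = 2, mean = 5/2 ≈ 2.500
Minimum mean = 2.500, attained e.g. along the cycle 0 → 1 → 0 with weight 5 and length 2. So λ(A) = 5/2 = 5/2.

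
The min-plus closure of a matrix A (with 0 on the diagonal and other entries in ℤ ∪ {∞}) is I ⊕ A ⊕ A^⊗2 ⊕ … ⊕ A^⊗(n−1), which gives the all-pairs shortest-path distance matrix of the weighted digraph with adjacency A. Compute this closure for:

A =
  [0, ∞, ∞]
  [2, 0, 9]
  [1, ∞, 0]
Closure =
  [0, ∞, ∞]
  [2, 0, 9]
  [1, ∞, 0]

This is the Floyd-Warshall all-pairs shortest-path computation. For each intermediate vertex k = 0, 1, …, 2, update dist[i][j] ← min(dist[i][j], dist[i][k] + dist[k][j]). The final matrix gives, for each (i, j), the minimum total weight of any directed path from i to j (possibly empty when i = j).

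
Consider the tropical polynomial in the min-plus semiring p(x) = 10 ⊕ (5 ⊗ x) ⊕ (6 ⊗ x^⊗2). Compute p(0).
p(0) = 5

A tropical monomial a ⊗ x^⊗i evaluates to a + i · x. Evaluating each term at x = 0:
  Term 0 contributes 10 + 0 · 0 = 10
  Term 1 contributes 5 + 1 · 0 = 5
  Term 2 contributes 6 + 2 · 0 = 6
p(0) = ⊕ of these = min[10, 5, 6] = 5.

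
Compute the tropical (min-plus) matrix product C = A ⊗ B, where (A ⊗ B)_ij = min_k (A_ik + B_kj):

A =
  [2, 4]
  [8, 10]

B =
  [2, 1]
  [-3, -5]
A ⊗ B =
  [1, -1]
  [7, 5]

Apply the min-plus product entry-by-entry:
  C[0][0] = min over k of (A[0][0] + B[0][0] = 2 + 2 = 4, A[0][1] + B[1][0] = 4 + -3 = 1) = 1 (attained at k = 1)
  C[0][1] = min over k of (A[0][0] + B[0][1] = 2 + 1 = 3, A[0][1] + B[1][1] = 4 + -5 = -1) = -1 (attained at k = 1)
  C[1][0] = min over k of (A[1][0] + B[0][0] = 8 + 2 = 10, A[1][1] + B[1][0] = 10 + -3 = 7) = 7 (attained at k = 1)
  C[1][1] = min over k of (A[1][0] + B[0][1] = 8 + 1 = 9, A[1][1] + B[1][1] = 10 + -5 = 5) = 5 (attained at k = 1)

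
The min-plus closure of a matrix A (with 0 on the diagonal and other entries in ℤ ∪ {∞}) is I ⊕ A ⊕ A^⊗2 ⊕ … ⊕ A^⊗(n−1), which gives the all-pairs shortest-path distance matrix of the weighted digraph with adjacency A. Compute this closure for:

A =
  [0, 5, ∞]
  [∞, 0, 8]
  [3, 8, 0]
Closure =
  [0, 5, 13]
  [11, 0, 8]
  [3, 8, 0]

This is the Floyd-Warshall all-pairs shortest-path computation. For each intermediate vertex k = 0, 1, …, 2, update dist[i][j] ← min(dist[i][j], dist[i][k] + dist[k][j]). The final matrix gives, for each (i, j), the minimum total weight of any directed path from i to j (possibly empty when i = j).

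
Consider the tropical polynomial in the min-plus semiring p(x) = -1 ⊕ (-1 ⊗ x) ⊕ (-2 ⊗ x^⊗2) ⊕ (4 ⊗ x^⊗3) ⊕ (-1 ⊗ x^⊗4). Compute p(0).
p(0) = -2

A tropical monomial a ⊗ x^⊗i evaluates to a + i · x. Evaluating each term at x = 0:
  Term 0 contributes -1 + 0 · 0 = -1
  Term 1 contributes -1 + 1 · 0 = -1
  Term 2 contributes -2 + 2 · 0 = -2
  Term 3 contributes 4 + 3 · 0 = 4
  Term 4 contributes -1 + 4 · 0 = -1
p(0) = ⊕ of these = min[-1, -1, -2, 4, -1] = -2.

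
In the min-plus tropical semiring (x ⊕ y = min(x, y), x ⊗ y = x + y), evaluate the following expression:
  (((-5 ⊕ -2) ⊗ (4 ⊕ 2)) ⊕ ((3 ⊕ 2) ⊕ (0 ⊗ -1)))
(((-5 ⊕ -2) ⊗ (4 ⊕ 2)) ⊕ ((3 ⊕ 2) ⊕ (0 ⊗ -1))) = -3

Expand innermost to outermost. Recall ⊕ takes the minimum of its arguments and ⊗ takes their sum. Working out the expression (((-5 ⊕ -2) ⊗ (4 ⊕ 2)) ⊕ ((3 ⊕ 2) ⊕ (0 ⊗ -1))) gives -3.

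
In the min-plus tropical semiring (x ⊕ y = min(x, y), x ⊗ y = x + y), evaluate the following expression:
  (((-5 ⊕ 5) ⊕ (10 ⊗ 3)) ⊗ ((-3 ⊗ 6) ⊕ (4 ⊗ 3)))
(((-5 ⊕ 5) ⊕ (10 ⊗ 3)) ⊗ ((-3 ⊗ 6) ⊕ (4 ⊗ 3))) = -2

Expand innermost to outermost. Recall ⊕ takes the minimum of its arguments and ⊗ takes their sum. Working out the expression (((-5 ⊕ 5) ⊕ (10 ⊗ 3)) ⊗ ((-3 ⊗ 6) ⊕ (4 ⊗ 3))) gives -2.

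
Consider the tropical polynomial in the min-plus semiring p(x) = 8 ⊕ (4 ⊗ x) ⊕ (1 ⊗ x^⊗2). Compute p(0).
p(0) = 1

A tropical monomial a ⊗ x^⊗i evaluates to a + i · x. Evaluating each term at x = 0:
  Term 0 contributes 8 + 0 · 0 = 8
  Term 1 contributes 4 + 1 · 0 = 4
  Term 2 contributes 1 + 2 · 0 = 1
p(0) = ⊕ of these = min[8, 4, 1] = 1.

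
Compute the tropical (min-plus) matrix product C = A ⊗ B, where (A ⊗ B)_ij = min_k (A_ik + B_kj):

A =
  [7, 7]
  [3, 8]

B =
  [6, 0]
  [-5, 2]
A ⊗ B =
  [2, 7]
  [3, 3]

Apply the min-plus product entry-by-entry:
  C[0][0] = min over k of (A[0][0] + B[0][0] = 7 + 6 = 13, A[0][1] + B[1][0] = 7 + -5 = 2) = 2 (attained at k = 1)
  C[0][1] = min over k of (A[0][0] + B[0][1] = 7 + 0 = 7, A[0][1] + B[1][1] = 7 + 2 = 9) = 7 (attained at k = 0)
  C[1][0] = min over k of (A[1][0] + B[0][0] = 3 + 6 = 9, A[1][1] + B[1][0] = 8 + -5 = 3) = 3 (attained at k = 1)
  C[1][1] = min over k of (A[1][0] + B[0][1] = 3 + 0 = 3, A[1][1] + B[1][1] = 8 + 2 = 10) = 3 (attained at k = 0)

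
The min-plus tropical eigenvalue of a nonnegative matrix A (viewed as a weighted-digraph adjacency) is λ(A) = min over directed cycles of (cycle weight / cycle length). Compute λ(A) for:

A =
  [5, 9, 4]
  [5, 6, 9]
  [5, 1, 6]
λ(A) = 10/3

Enumerate directed cycles and compute their means (weight / length). Sample:
  cycle 0 → 0: weight = 5, length = 1, mean = 5/1 ≈ 5.000
  cycle 1 → 1: weight = 6, length = 1, mean = 6/1 ≈ 6.000
  cycle 2 → 2: weight = 6, length = 1, mean = 6/1 ≈ 6.000
  cycle 0 → 1 → 0: weight = 14, length = 2, mean = 14/2 ≈ 7.000
  cycle 0 → 2 → 0: weight = 9, length = 2, mean = 9/2 ≈ 4.500
  cycle 1 → 0 → 1: weight = 14, length = 2, mean = 14/2 ≈ 7.000
Minimum mean = 3.333, attained e.g. along the cycle 0 → 2 → 1 → 0 with weight 10 and length 3. So λ(A) = 10/3 = 10/3.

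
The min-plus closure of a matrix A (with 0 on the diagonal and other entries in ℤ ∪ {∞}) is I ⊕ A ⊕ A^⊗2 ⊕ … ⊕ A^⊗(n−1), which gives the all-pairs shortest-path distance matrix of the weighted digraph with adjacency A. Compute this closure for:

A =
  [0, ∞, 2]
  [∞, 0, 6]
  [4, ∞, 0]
Closure =
  [0, ∞, 2]
  [10, 0, 6]
  [4, ∞, 0]

This is the Floyd-Warshall all-pairs shortest-path computation. For each intermediate vertex k = 0, 1, …, 2, update dist[i][j] ← min(dist[i][j], dist[i][k] + dist[k][j]). The final matrix gives, for each (i, j), the minimum total weight of any directed path from i to j (possibly empty when i = j).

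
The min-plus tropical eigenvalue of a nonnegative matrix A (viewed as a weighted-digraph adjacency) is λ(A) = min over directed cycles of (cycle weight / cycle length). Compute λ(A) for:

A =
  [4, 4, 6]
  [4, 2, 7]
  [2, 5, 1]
λ(A) = 1

Enumerate directed cycles and compute their means (weight / length). Sample:
  cycle 0 → 0: weight = 4, length = 1, mean = 4/1 ≈ 4.000
  cycle 1 → 1: weight = 2, length = 1, mean = 2/1 ≈ 2.000
  cycle 2 → 2: weight = 1, length = 1, mean = 1/1 ≈ 1.000
  cycle 0 → 1 → 0: weight = 8, length = 2, mean = 8/2 ≈ 4.000
  cycle 0 → 2 → 0: weight = 8, length = 2, mean = 8/2 ≈ 4.000
  cycle 1 → 0 → 1: weight = 8, length = 2, mean = 8/2 ≈ 4.000
Minimum mean = 1.000, attained e.g. along the cycle 2 → 2 with weight 1 and length 1. So λ(A) = 1/1 = 1.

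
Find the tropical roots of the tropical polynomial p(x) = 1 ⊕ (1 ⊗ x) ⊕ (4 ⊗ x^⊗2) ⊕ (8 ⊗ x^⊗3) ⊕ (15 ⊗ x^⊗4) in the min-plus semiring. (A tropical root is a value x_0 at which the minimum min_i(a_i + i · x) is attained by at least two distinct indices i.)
Roots: {-7, -4, -3, 0}

Each tropical root is a break point of the lower envelope of the lines y = a_i + i · x (there are 5 lines, with slopes 0, 1, ..., 4). Only the lines that attain the minimum somewhere contribute to roots; other lines are dominated. Here the surviving (envelope) indices are i = 4, i = 3, i = 2, i = 1, i = 0.
Intersections between consecutive envelope lines give the roots: for adjacent envelope indices i < j the intersection is x = (a_i − a_j) / (j − i). Reading off the sorted break points: {-7, -4, -3, 0}.
Verification: at each break x_0, at least two indices attain the minimum of min_i(a_i + i · x_0).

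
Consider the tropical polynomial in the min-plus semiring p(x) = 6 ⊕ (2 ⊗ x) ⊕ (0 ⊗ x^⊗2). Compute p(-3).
p(-3) = -6

A tropical monomial a ⊗ x^⊗i evaluates to a + i · x. Evaluating each term at x = -3:
  Term 0 contributes 6 + 0 · -3 = 6
  Term 1 contributes 2 + 1 · -3 = -1
  Term 2 contributes 0 + 2 · -3 = -6
p(-3) = ⊕ of these = min[6, -1, -6] = -6.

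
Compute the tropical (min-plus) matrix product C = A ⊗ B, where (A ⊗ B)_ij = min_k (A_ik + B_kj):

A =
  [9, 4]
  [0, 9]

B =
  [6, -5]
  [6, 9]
A ⊗ B =
  [10, 4]
  [6, -5]

Apply the min-plus product entry-by-entry:
  C[0][0] = min over k of (A[0][0] + B[0][0] = 9 + 6 = 15, A[0][1] + B[1][0] = 4 + 6 = 10) = 10 (attained at k = 1)
  C[0][1] = min over k of (A[0][0] + B[0][1] = 9 + -5 = 4, A[0][1] + B[1][1] = 4 + 9 = 13) = 4 (attained at k = 0)
  C[1][0] = min over k of (A[1][0] + B[0][0] = 0 + 6 = 6, A[1][1] + B[1][0] = 9 + 6 = 15) = 6 (attained at k = 0)
  C[1][1] = min over k of (A[1][0] + B[0][1] = 0 + -5 = -5, A[1][1] + B[1][1] = 9 + 9 = 18) = -5 (attained at k = 0)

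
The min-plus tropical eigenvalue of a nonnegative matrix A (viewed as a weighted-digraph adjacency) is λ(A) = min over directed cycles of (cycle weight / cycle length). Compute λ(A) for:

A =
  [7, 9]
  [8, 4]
λ(A) = 4

Enumerate directed cycles and compute their means (weight / length). Sample:
  cycle 0 → 0: weight = 7, length = 1, mean = 7/1 ≈ 7.000
  cycle 1 → 1: weight = 4, length = 1, mean = 4/1 ≈ 4.000
  cycle 0 → 1 → 0: weight = 17, length = 2, mean = 17/2 ≈ 8.500
  cycle 1 → 0 → 1: weight = 17, length = 2, mean = 17/2 ≈ 8.500
Minimum mean = 4.000, attained e.g. along the cycle 1 → 1 with weight 4 and length 1. So λ(A) = 4/1 = 4.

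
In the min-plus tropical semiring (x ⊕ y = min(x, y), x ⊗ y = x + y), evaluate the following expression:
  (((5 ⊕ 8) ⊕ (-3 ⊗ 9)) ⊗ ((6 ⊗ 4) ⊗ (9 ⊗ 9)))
(((5 ⊕ 8) ⊕ (-3 ⊗ 9)) ⊗ ((6 ⊗ 4) ⊗ (9 ⊗ 9))) = 33

Expand innermost to outermost. Recall ⊕ takes the minimum of its arguments and ⊗ takes their sum. Working out the expression (((5 ⊕ 8) ⊕ (-3 ⊗ 9)) ⊗ ((6 ⊗ 4) ⊗ (9 ⊗ 9))) gives 33.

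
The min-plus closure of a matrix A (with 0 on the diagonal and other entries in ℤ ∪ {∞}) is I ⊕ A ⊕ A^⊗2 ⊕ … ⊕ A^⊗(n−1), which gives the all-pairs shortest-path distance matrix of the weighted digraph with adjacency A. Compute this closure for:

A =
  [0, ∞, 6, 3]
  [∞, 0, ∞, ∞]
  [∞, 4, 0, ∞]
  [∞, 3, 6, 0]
Closure =
  [0, 6, 6, 3]
  [∞, 0, ∞, ∞]
  [∞, 4, 0, ∞]
  [∞, 3, 6, 0]

This is the Floyd-Warshall all-pairs shortest-path computation. For each intermediate vertex k = 0, 1, …, 3, update dist[i][j] ← min(dist[i][j], dist[i][k] + dist[k][j]). The final matrix gives, for each (i, j), the minimum total weight of any directed path from i to j (possibly empty when i = j).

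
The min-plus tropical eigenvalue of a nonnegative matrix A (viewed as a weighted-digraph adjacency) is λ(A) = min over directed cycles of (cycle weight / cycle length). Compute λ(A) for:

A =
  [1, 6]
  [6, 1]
λ(A) = 1

Enumerate directed cycles and compute their means (weight / length). Sample:
  cycle 0 → 0: weight = 1, length = 1, mean = 1/1 ≈ 1.000
  cycle 1 → 1: weight = 1, length = 1, mean = 1/1 ≈ 1.000
  cycle 0 → 1 → 0: weight = 12, length = 2, mean = 12/2 ≈ 6.000
  cycle 1 → 0 → 1: weight = 12, length = 2, mean = 12/2 ≈ 6.000
Minimum mean = 1.000, attained e.g. along the cycle 0 → 0 with weight 1 and length 1. So λ(A) = 1/1 = 1.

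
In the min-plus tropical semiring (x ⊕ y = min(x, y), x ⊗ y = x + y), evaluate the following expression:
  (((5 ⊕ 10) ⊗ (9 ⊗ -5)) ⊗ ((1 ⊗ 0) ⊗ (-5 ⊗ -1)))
(((5 ⊕ 10) ⊗ (9 ⊗ -5)) ⊗ ((1 ⊗ 0) ⊗ (-5 ⊗ -1))) = 4

Expand innermost to outermost. Recall ⊕ takes the minimum of its arguments and ⊗ takes their sum. Working out the expression (((5 ⊕ 10) ⊗ (9 ⊗ -5)) ⊗ ((1 ⊗ 0) ⊗ (-5 ⊗ -1))) gives 4.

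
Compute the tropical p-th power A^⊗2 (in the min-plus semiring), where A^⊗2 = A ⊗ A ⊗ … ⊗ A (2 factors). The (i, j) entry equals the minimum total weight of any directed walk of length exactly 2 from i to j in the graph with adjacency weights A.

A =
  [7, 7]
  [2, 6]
A^⊗2 =
  [9, 13]
  [8, 9]

Each entry (A^⊗2)_ij equals the minimum over all length-2 walks i = v_0 → v_1 → … → v_2 = j of Σ_t A[v_t][v_{t+1}]. For example, for (i, j) = (0, 1) we minimise over 2 possible intermediate vertex sequences; the minimum is 13, attained along the walk 0 → 1 → 1.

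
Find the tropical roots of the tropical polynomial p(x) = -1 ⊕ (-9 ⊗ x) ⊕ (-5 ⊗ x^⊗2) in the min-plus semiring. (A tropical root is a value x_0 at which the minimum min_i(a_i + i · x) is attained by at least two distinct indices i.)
Roots: {-4, 8}

Each tropical root is a break point of the lower envelope of the lines y = a_i + i · x (there are 3 lines, with slopes 0, 1, ..., 2). Only the lines that attain the minimum somewhere contribute to roots; other lines are dominated. Here the surviving (envelope) indices are i = 2, i = 1, i = 0.
Intersections between consecutive envelope lines give the roots: for adjacent envelope indices i < j the intersection is x = (a_i − a_j) / (j − i). Reading off the sorted break points: {-4, 8}.
Verification: at each break x_0, at least two indices attain the minimum of min_i(a_i + i · x_0).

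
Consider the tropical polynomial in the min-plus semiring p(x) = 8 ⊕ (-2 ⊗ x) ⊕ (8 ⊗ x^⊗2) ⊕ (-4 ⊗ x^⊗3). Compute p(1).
p(1) = -1

A tropical monomial a ⊗ x^⊗i evaluates to a + i · x. Evaluating each term at x = 1:
  Term 0 contributes 8 + 0 · 1 = 8
  Term 1 contributes -2 + 1 · 1 = -1
  Term 2 contributes 8 + 2 · 1 = 10
  Term 3 contributes -4 + 3 · 1 = -1
p(1) = ⊕ of these = min[8, -1, 10, -1] = -1.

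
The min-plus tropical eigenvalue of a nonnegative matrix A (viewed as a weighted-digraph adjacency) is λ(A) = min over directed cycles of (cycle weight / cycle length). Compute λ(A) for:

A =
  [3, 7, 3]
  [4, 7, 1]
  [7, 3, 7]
λ(A) = 2

Enumerate directed cycles and compute their means (weight / length). Sample:
  cycle 0 → 0: weight = 3, length = 1, mean = 3/1 ≈ 3.000
  cycle 1 → 1: weight = 7, length = 1, mean = 7/1 ≈ 7.000
  cycle 2 → 2: weight = 7, length = 1, mean = 7/1 ≈ 7.000
  cycle 0 → 1 → 0: weight = 11, length = 2, mean = 11/2 ≈ 5.500
  cycle 0 → 2 → 0: weight = 10, length = 2, mean = 10/2 ≈ 5.000
  cycle 1 → 0 → 1: weight = 11, length = 2, mean = 11/2 ≈ 5.500
Minimum mean = 2.000, attained e.g. along the cycle 1 → 2 → 1 with weight 4 and length 2. So λ(A) = 4/2 = 2.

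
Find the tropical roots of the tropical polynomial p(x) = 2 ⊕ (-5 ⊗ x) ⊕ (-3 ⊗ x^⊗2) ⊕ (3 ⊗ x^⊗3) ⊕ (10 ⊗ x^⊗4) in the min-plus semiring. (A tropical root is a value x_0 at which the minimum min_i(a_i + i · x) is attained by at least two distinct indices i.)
Roots: {-7, -6, -2, 7}

Each tropical root is a break point of the lower envelope of the lines y = a_i + i · x (there are 5 lines, with slopes 0, 1, ..., 4). Only the lines that attain the minimum somewhere contribute to roots; other lines are dominated. Here the surviving (envelope) indices are i = 4, i = 3, i = 2, i = 1, i = 0.
Intersections between consecutive envelope lines give the roots: for adjacent envelope indices i < j the intersection is x = (a_i − a_j) / (j − i). Reading off the sorted break points: {-7, -6, -2, 7}.
Verification: at each break x_0, at least two indices attain the minimum of min_i(a_i + i · x_0).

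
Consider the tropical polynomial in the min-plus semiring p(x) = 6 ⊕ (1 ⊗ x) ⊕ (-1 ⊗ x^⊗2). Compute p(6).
p(6) = 6

A tropical monomial a ⊗ x^⊗i evaluates to a + i · x. Evaluating each term at x = 6:
  Term 0 contributes 6 + 0 · 6 = 6
  Term 1 contributes 1 + 1 · 6 = 7
  Term 2 contributes -1 + 2 · 6 = 11
p(6) = ⊕ of these = min[6, 7, 11] = 6.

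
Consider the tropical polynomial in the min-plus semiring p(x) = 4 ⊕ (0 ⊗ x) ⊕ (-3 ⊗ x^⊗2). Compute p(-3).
p(-3) = -9

A tropical monomial a ⊗ x^⊗i evaluates to a + i · x. Evaluating each term at x = -3:
  Term 0 contributes 4 + 0 · -3 = 4
  Term 1 contributes 0 + 1 · -3 = -3
  Term 2 contributes -3 + 2 · -3 = -9
p(-3) = ⊕ of these = min[4, -3, -9] = -9.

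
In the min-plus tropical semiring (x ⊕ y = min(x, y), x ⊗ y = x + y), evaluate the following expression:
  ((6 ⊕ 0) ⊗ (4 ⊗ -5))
((6 ⊕ 0) ⊗ (4 ⊗ -5)) = -1

Expand innermost to outermost. Recall ⊕ takes the minimum of its arguments and ⊗ takes their sum. Working out the expression ((6 ⊕ 0) ⊗ (4 ⊗ -5)) gives -1.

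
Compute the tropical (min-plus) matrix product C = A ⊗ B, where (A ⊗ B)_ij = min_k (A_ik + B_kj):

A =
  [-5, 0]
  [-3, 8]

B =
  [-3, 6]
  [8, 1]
A ⊗ B =
  [-8, 1]
  [-6, 3]

Apply the min-plus product entry-by-entry:
  C[0][0] = min over k of (A[0][0] + B[0][0] = -5 + -3 = -8, A[0][1] + B[1][0] = 0 + 8 = 8) = -8 (attained at k = 0)
  C[0][1] = min over k of (A[0][0] + B[0][1] = -5 + 6 = 1, A[0][1] + B[1][1] = 0 + 1 = 1) = 1 (attained at k = 0)
  C[1][0] = min over k of (A[1][0] + B[0][0] = -3 + -3 = -6, A[1][1] + B[1][0] = 8 + 8 = 16) = -6 (attained at k = 0)
  C[1][1] = min over k of (A[1][0] + B[0][1] = -3 + 6 = 3, A[1][1] + B[1][1] = 8 + 1 = 9) = 3 (attained at k = 0)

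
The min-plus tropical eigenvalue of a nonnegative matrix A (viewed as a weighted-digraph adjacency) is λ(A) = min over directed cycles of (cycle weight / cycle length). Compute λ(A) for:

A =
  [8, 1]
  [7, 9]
λ(A) = 4

Enumerate directed cycles and compute their means (weight / length). Sample:
  cycle 0 → 0: weight = 8, length = 1, mean = 8/1 ≈ 8.000
  cycle 1 → 1: weight = 9, length = 1, mean = 9/1 ≈ 9.000
  cycle 0 → 1 → 0: weight = 8, length = 2, mean = 8/2 ≈ 4.000
  cycle 1 → 0 → 1: weight = 8, length = 2, mean = 8/2 ≈ 4.000
Minimum mean = 4.000, attained e.g. along the cycle 0 → 1 → 0 with weight 8 and length 2. So λ(A) = 8/2 = 4.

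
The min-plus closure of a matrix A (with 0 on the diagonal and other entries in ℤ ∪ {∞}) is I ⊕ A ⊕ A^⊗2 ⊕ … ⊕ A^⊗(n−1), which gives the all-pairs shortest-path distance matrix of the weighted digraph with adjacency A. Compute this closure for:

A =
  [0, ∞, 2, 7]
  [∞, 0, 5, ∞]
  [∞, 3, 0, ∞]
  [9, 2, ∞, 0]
Closure =
  [0, 5, 2, 7]
  [∞, 0, 5, ∞]
  [∞, 3, 0, ∞]
  [9, 2, 7, 0]

This is the Floyd-Warshall all-pairs shortest-path computation. For each intermediate vertex k = 0, 1, …, 3, update dist[i][j] ← min(dist[i][j], dist[i][k] + dist[k][j]). The final matrix gives, for each (i, j), the minimum total weight of any directed path from i to j (possibly empty when i = j).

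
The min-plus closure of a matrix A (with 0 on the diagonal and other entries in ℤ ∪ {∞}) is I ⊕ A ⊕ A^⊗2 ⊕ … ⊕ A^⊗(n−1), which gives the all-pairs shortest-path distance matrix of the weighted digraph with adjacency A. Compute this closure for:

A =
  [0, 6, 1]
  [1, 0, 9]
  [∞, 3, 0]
Closure =
  [0, 4, 1]
  [1, 0, 2]
  [4, 3, 0]

This is the Floyd-Warshall all-pairs shortest-path computation. For each intermediate vertex k = 0, 1, …, 2, update dist[i][j] ← min(dist[i][j], dist[i][k] + dist[k][j]). The final matrix gives, for each (i, j), the minimum total weight of any directed path from i to j (possibly empty when i = j).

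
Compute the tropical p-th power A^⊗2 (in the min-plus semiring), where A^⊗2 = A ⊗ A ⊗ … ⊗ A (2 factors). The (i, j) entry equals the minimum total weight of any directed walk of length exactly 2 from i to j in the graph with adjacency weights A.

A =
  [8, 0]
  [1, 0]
A^⊗2 =
  [1, 0]
  [1, 0]

Each entry (A^⊗2)_ij equals the minimum over all length-2 walks i = v_0 → v_1 → … → v_2 = j of Σ_t A[v_t][v_{t+1}]. For example, for (i, j) = (0, 1) we minimise over 2 possible intermediate vertex sequences; the minimum is 0, attained along the walk 0 → 1 → 1.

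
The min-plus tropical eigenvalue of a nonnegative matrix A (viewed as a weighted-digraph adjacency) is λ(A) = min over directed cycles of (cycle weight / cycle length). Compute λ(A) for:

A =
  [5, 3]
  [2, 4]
λ(A) = 5/2

Enumerate directed cycles and compute their means (weight / length). Sample:
  cycle 0 → 0: weight = 5, length = 1, mean = 5/1 ≈ 5.000
  cycle 1 → 1: weight = 4, length = 1, mean = 4/1 ≈ 4.000
  cycle 0 → 1 → 0: weight = 5, length = 2, mean = 5/2 ≈ 2.500
  cycle 1 → 0 → 1: weight = 5, length = 2, mean = 5/2 ≈ 2.500
Minimum mean = 2.500, attained e.g. along the cycle 0 → 1 → 0 with weight 5 and length 2. So λ(A) = 5/2 = 5/2.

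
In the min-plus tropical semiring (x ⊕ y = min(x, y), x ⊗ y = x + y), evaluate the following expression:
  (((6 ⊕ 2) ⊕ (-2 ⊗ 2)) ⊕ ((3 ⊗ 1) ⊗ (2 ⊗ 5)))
(((6 ⊕ 2) ⊕ (-2 ⊗ 2)) ⊕ ((3 ⊗ 1) ⊗ (2 ⊗ 5))) = 0

Expand innermost to outermost. Recall ⊕ takes the minimum of its arguments and ⊗ takes their sum. Working out the expression (((6 ⊕ 2) ⊕ (-2 ⊗ 2)) ⊕ ((3 ⊗ 1) ⊗ (2 ⊗ 5))) gives 0.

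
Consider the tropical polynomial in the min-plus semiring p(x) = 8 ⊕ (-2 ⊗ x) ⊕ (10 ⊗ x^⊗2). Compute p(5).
p(5) = 3

A tropical monomial a ⊗ x^⊗i evaluates to a + i · x. Evaluating each term at x = 5:
  Term 0 contributes 8 + 0 · 5 = 8
  Term 1 contributes -2 + 1 · 5 = 3
  Term 2 contributes 10 + 2 · 5 = 20
p(5) = ⊕ of these = min[8, 3, 20] = 3.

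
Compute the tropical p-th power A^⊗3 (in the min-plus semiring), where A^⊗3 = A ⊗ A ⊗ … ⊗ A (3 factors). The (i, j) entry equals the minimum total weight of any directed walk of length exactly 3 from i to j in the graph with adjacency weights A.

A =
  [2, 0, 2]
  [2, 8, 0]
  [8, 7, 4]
A^⊗3 =
  [4, 2, 2]
  [4, 4, 2]
  [10, 9, 8]

Each entry (A^⊗3)_ij equals the minimum over all length-3 walks i = v_0 → v_1 → … → v_3 = j of Σ_t A[v_t][v_{t+1}]. For example, for (i, j) = (0, 2) we minimise over 9 possible intermediate vertex sequences; the minimum is 2, attained along the walk 0 → 0 → 1 → 2.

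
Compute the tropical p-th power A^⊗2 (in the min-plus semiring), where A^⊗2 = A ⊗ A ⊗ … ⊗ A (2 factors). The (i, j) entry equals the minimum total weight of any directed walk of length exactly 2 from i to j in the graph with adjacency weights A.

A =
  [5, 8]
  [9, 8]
A^⊗2 =
  [10, 13]
  [14, 16]

Each entry (A^⊗2)_ij equals the minimum over all length-2 walks i = v_0 → v_1 → … → v_2 = j of Σ_t A[v_t][v_{t+1}]. For example, for (i, j) = (0, 1) we minimise over 2 possible intermediate vertex sequences; the minimum is 13, attained along the walk 0 → 0 → 1.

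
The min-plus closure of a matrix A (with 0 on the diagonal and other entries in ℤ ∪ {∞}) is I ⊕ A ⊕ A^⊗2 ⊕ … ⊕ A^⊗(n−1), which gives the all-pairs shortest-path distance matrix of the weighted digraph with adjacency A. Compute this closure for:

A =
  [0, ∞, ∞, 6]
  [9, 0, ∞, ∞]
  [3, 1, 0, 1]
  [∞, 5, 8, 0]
Closure =
  [0, 11, 14, 6]
  [9, 0, 23, 15]
  [3, 1, 0, 1]
  [11, 5, 8, 0]

This is the Floyd-Warshall all-pairs shortest-path computation. For each intermediate vertex k = 0, 1, …, 3, update dist[i][j] ← min(dist[i][j], dist[i][k] + dist[k][j]). The final matrix gives, for each (i, j), the minimum total weight of any directed path from i to j (possibly empty when i = j).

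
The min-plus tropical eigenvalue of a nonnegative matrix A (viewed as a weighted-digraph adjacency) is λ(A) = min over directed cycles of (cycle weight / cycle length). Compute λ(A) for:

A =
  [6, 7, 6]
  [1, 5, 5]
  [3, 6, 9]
λ(A) = 4

Enumerate directed cycles and compute their means (weight / length). Sample:
  cycle 0 → 0: weight = 6, length = 1, mean = 6/1 ≈ 6.000
  cycle 1 → 1: weight = 5, length = 1, mean = 5/1 ≈ 5.000
  cycle 2 → 2: weight = 9, length = 1, mean = 9/1 ≈ 9.000
  cycle 0 → 1 → 0: weight = 8, length = 2, mean = 8/2 ≈ 4.000
  cycle 0 → 2 → 0: weight = 9, length = 2, mean = 9/2 ≈ 4.500
  cycle 1 → 0 → 1: weight = 8, length = 2, mean = 8/2 ≈ 4.000
Minimum mean = 4.000, attained e.g. along the cycle 0 → 1 → 0 with weight 8 and length 2. So λ(A) = 8/2 = 4.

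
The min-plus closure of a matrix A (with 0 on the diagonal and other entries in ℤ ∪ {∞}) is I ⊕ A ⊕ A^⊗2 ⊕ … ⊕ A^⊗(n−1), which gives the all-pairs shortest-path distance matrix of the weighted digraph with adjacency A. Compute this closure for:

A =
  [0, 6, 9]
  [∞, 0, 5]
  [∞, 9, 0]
Closure =
  [0, 6, 9]
  [∞, 0, 5]
  [∞, 9, 0]

This is the Floyd-Warshall all-pairs shortest-path computation. For each intermediate vertex k = 0, 1, …, 2, update dist[i][j] ← min(dist[i][j], dist[i][k] + dist[k][j]). The final matrix gives, for each (i, j), the minimum total weight of any directed path from i to j (possibly empty when i = j).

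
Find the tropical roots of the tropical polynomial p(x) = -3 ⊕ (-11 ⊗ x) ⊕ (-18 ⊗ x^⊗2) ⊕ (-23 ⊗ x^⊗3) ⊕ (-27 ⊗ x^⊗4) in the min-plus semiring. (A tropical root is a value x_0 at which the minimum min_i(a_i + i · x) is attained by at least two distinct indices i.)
Roots: {4, 5, 7, 8}

Each tropical root is a break point of the lower envelope of the lines y = a_i + i · x (there are 5 lines, with slopes 0, 1, ..., 4). Only the lines that attain the minimum somewhere contribute to roots; other lines are dominated. Here the surviving (envelope) indices are i = 4, i = 3, i = 2, i = 1, i = 0.
Intersections between consecutive envelope lines give the roots: for adjacent envelope indices i < j the intersection is x = (a_i − a_j) / (j − i). Reading off the sorted break points: {4, 5, 7, 8}.
Verification: at each break x_0, at least two indices attain the minimum of min_i(a_i + i · x_0).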